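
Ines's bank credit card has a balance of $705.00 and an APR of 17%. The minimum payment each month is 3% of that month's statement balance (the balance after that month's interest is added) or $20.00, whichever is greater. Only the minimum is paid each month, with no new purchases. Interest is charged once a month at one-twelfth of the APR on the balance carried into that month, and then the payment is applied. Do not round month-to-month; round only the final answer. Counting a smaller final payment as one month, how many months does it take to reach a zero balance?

Monthly rate r = 17%/12 = 1.41667% = 0.0141667.
While 3% of the post-interest balance exceeds $20.00, each month B ← (B·(1+r))·(1 − 0.03), i.e. B shrinks by the factor (1+r)·0.97 = 0.98374.
This holds for months 1–5. Entering month 6 the balance is $649.52; 3% of the post-interest balance is now below $20.00, so the flat $20.00 minimum applies from here.
From month 6 a fixed $20.00 at rate r clears $649.52 in 44 more payments. Total: 5 + 44 = 49 months.

49 months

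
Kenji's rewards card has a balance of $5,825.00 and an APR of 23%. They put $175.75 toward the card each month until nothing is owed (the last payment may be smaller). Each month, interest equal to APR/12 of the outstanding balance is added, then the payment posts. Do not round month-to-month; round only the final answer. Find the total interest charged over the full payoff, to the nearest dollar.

$3,512

Monthly rate r = 23%/12 = 1.91667% = 0.0191667.
Payoff takes n = ⌈−ln(1 − rB₀/P)/ln(1+r)⌉ = ⌈53.123⌉ = 54 payments; the last is $21.77.
Total paid = 53·$175.75 + $21.77 = $9,336.52.
Total interest = total paid − principal = $9,336.52 − $5,825.00 = $3,511.52.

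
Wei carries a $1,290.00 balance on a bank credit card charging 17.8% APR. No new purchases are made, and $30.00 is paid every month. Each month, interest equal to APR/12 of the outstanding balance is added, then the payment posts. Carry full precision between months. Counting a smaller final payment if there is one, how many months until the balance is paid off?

69 payments

Monthly rate r = 17.8%/12 = 1.48333% = 0.0148333.
Recurrence: B ← B·(1+r) − $30.00.
Month 1: interest $19.14; balance after payment $1,279.13.
Month 2: interest $18.97; balance after payment $1,268.11.
Closed form: n = −ln(1 − rB₀/P)/ln(1+r) = −ln(0.36217)/ln(1.01483) ≈ 68.977, so the balance reaches zero during payment 69.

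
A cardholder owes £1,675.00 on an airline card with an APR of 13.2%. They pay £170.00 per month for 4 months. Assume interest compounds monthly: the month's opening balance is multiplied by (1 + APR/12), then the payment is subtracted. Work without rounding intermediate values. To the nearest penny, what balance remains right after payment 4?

£1,058.62

Monthly rate r = 13.2%/12 = 1.1% = 0.011.
Each month: B ← B·(1+r) − £170.00.
Month 1: interest £18.42; balance after payment £1,523.42.
Month 2: interest £16.76; balance after payment £1,370.18.
Month 3: interest £15.07; balance after payment £1,215.25.
Month 4: interest £13.37; balance after payment £1,058.62.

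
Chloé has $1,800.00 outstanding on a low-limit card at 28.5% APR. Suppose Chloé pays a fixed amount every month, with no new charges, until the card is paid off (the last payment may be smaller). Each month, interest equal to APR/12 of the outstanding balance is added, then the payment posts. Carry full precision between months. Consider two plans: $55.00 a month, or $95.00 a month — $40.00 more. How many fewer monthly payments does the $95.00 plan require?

38 fewer payments

Monthly rate r = 28.5%/12 = 2.375% = 0.02375.
At $55.00/mo: n = ⌈−ln(1 − rB₀/P)/ln(1+r)⌉ = 64 payments (last $54.02); total interest = total paid − $1,800.00 = $1,719.02.
At $95.00/mo: 26 payments (last $44.91); total interest $619.91.
Payments saved = 64 − 26 = 38.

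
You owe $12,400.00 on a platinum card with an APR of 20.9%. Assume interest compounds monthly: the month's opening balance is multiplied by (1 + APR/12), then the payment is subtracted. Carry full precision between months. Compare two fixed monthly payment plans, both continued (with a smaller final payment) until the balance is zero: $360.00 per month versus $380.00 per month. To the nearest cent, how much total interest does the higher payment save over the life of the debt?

Monthly rate r = 20.9%/12 = 1.74167% = 0.0174167.
At $360.00/mo: n = ⌈−ln(1 − rB₀/P)/ln(1+r)⌉ = 54 payments (last $19.39); total interest = total paid − $12,400.00 = $6,699.39.
At $380.00/mo: 49 payments (last $249.39); total interest $6,089.39.
Interest saved = $6,699.39 − $6,089.39 = $610.00.

$610.00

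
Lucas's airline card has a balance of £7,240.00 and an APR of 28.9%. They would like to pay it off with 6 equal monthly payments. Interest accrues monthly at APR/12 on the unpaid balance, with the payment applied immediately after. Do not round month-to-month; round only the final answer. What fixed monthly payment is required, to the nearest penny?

Monthly rate r = 28.9%/12 = 2.40833% = 0.0240833.
Level-payment amortization: P = B₀·r / (1 − (1+r)^(−n)) = 7240.00·0.0240833 / (1 − 1.02408^(−6)).
Denominator 1 − (1+r)^(−6) = 0.133061658.
P = 174.363 / 0.133061658 ≈ 1310.40.

£1,310.40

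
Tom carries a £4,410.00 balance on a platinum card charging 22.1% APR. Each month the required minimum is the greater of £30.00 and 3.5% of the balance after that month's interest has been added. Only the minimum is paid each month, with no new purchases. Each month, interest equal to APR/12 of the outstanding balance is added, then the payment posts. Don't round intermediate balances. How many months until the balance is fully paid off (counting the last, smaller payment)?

136 months

Monthly rate r = 22.1%/12 = 1.84167% = 0.0184167.
While 3.5% of the post-interest balance exceeds £30.00, each month B ← (B·(1+r))·(1 − 0.035), i.e. B shrinks by the factor (1+r)·0.965 = 0.98277.
This holds for months 1–96. Entering month 97 the balance is £831.59; 3.5% of the post-interest balance is now below £30.00, so the flat £30.00 minimum applies from here.
From month 97 a fixed £30.00 at rate r clears £831.59 in 40 more payments. Total: 96 + 40 = 136 months.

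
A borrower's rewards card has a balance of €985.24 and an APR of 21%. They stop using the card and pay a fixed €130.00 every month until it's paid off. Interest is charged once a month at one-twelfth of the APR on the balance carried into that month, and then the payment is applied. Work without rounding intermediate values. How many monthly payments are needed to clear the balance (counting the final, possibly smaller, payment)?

9 payments

Monthly rate r = 21%/12 = 1.75% = 0.0175.
Recurrence: B ← B·(1+r) − €130.00.
Month 1: interest €17.24; balance after payment €872.48.
Month 2: interest €15.27; balance after payment €757.75.
Closed form: n = −ln(1 − rB₀/P)/ln(1+r) = −ln(0.86737)/ln(1.0175) ≈ 8.202, so the balance reaches zero during payment 9.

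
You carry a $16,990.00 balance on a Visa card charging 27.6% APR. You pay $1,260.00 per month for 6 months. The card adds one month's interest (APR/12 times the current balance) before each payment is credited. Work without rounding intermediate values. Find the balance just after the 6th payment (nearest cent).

Monthly rate r = 27.6%/12 = 2.3% = 0.023.
Each month: B ← B·(1+r) − $1,260.00.
Month 1: interest $390.77; balance after payment $16,120.77.
Month 2: interest $370.78; balance after payment $15,231.55.
Month 3: interest $350.33; balance after payment $14,321.87.
Month 4: interest $329.40; balance after payment $13,391.28.
Month 5: interest $308.00; balance after payment $12,439.28.
Month 6: interest $286.10; balance after payment $11,465.38.

$11,465.38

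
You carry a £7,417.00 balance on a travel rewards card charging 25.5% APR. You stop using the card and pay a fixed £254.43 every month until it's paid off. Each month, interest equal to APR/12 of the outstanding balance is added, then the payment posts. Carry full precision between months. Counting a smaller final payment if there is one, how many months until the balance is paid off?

46 months

Monthly rate r = 25.5%/12 = 2.125% = 0.02125.
Recurrence: B ← B·(1+r) − £254.43.
Month 1: interest £157.61; balance after payment £7,320.18.
Month 2: interest £155.55; balance after payment £7,221.31.
Closed form: n = −ln(1 − rB₀/P)/ln(1+r) = −ln(0.38053)/ln(1.02125) ≈ 45.949, so the balance reaches zero during payment 46.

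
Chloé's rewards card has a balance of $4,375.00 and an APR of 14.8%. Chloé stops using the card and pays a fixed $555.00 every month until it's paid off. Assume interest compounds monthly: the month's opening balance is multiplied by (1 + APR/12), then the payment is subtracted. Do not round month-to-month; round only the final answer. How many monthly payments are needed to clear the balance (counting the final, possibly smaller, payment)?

Monthly rate r = 14.8%/12 = 1.23333% = 0.0123333.
Recurrence: B ← B·(1+r) − $555.00.
Month 1: interest $53.96; balance after payment $3,873.96.
Month 2: interest $47.78; balance after payment $3,366.74.
Closed form: n = −ln(1 − rB₀/P)/ln(1+r) = −ln(0.90278)/ln(1.01233) ≈ 8.344, so the balance reaches zero during payment 9.

9 months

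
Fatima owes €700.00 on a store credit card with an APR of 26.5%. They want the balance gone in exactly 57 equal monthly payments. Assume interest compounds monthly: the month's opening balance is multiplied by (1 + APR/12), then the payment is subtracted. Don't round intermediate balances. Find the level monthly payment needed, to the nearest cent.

€21.71

Monthly rate r = 26.5%/12 = 2.20833% = 0.0220833.
Level-payment amortization: P = B₀·r / (1 − (1+r)^(−n)) = 700.00·0.0220833 / (1 − 1.02208^(−57)).
Denominator 1 − (1+r)^(−57) = 0.712074235.
P = 15.4583 / 0.712074235 ≈ 21.71.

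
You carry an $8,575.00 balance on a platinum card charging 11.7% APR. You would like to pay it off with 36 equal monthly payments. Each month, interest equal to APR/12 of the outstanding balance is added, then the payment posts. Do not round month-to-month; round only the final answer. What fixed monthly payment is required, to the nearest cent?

Monthly rate r = 11.7%/12 = 0.975% = 0.00975.
Level-payment amortization: P = B₀·r / (1 − (1+r)^(−n)) = 8575.00·0.00975 / (1 − 1.00975^(−36)).
Denominator 1 − (1+r)^(−36) = 0.294818397.
P = 83.6063 / 0.294818397 ≈ 283.59.

$283.59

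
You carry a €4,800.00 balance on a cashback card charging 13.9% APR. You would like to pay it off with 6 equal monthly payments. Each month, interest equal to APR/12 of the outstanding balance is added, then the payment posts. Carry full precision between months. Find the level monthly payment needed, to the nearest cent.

€832.74

Monthly rate r = 13.9%/12 = 1.15833% = 0.0115833.
Level-payment amortization: P = B₀·r / (1 − (1+r)^(−n)) = 4800.00·0.0115833 / (1 − 1.01158^(−6)).
Denominator 1 − (1+r)^(−6) = 0.0667671712.
P = 55.6 / 0.0667671712 ≈ 832.74.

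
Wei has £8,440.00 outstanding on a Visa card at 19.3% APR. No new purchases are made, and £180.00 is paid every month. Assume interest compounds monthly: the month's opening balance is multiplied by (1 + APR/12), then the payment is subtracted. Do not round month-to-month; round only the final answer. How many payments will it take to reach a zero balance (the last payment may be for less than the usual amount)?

Monthly rate r = 19.3%/12 = 1.60833% = 0.0160833.
Recurrence: B ← B·(1+r) − £180.00.
Month 1: interest £135.74; balance after payment £8,395.74.
Month 2: interest £135.03; balance after payment £8,350.77.
Closed form: n = −ln(1 − rB₀/P)/ln(1+r) = −ln(0.24587)/ln(1.01608) ≈ 87.930, so the balance reaches zero during payment 88.

88 payments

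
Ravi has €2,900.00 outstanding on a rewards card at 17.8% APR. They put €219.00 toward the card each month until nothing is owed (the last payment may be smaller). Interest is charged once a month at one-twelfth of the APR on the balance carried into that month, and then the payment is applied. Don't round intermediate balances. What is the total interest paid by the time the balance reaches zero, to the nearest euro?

Monthly rate r = 17.8%/12 = 1.48333% = 0.0148333.
Payoff takes n = ⌈−ln(1 − rB₀/P)/ln(1+r)⌉ = ⌈14.852⌉ = 15 payments; the last is €186.73.
Total paid = 14·€219.00 + €186.73 = €3,252.73.
Total interest = total paid − principal = €3,252.73 − €2,900.00 = €352.73.

€353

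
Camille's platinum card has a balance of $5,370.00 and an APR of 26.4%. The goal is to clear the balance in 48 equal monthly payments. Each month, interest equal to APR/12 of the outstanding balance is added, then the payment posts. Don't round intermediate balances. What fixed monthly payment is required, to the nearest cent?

Monthly rate r = 26.4%/12 = 2.2% = 0.022.
Level-payment amortization: P = B₀·r / (1 − (1+r)^(−n)) = 5370.00·0.022 / (1 − 1.022^(−48)).
Denominator 1 − (1+r)^(−48) = 0.648150449.
P = 118.14 / 0.648150449 ≈ 182.27.

$182.27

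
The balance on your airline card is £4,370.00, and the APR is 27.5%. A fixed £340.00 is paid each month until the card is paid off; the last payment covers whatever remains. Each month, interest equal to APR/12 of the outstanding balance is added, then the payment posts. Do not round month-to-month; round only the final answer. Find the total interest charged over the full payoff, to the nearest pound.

Monthly rate r = 27.5%/12 = 2.29167% = 0.0229167.
Payoff takes n = ⌈−ln(1 − rB₀/P)/ln(1+r)⌉ = ⌈15.399⌉ = 16 payments; the last is £136.64.
Total paid = 15·£340.00 + £136.64 = £5,236.64.
Total interest = total paid − principal = £5,236.64 − £4,370.00 = £866.64.

£867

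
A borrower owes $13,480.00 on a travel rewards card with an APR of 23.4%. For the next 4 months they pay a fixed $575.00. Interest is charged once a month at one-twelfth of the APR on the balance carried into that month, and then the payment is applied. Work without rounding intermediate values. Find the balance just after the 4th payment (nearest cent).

Monthly rate r = 23.4%/12 = 1.95% = 0.0195.
Each month: B ← B·(1+r) − $575.00.
Month 1: interest $262.86; balance after payment $13,167.86.
Month 2: interest $256.77; balance after payment $12,849.63.
Month 3: interest $250.57; balance after payment $12,525.20.
Month 4: interest $244.24; balance after payment $12,194.44.

$12,194.44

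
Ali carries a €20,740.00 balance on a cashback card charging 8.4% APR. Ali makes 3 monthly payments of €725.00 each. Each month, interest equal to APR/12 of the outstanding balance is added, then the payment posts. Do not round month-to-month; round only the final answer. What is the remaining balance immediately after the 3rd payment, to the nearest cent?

€18,988.34

Monthly rate r = 8.4%/12 = 0.7% = 0.007.
Each month: B ← B·(1+r) − €725.00.
Month 1: interest €145.18; balance after payment €20,160.18.
Month 2: interest €141.12; balance after payment €19,576.30.
Month 3: interest €137.03; balance after payment €18,988.34.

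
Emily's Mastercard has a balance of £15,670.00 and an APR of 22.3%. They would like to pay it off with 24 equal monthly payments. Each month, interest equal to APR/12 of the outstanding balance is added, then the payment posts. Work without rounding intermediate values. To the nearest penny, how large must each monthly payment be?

£815.25

Monthly rate r = 22.3%/12 = 1.85833% = 0.0185833.
Level-payment amortization: P = B₀·r / (1 − (1+r)^(−n)) = 15670.00·0.0185833 / (1 − 1.01858^(−24)).
Denominator 1 − (1+r)^(−24) = 0.357190298.
P = 291.201 / 0.357190298 ≈ 815.25.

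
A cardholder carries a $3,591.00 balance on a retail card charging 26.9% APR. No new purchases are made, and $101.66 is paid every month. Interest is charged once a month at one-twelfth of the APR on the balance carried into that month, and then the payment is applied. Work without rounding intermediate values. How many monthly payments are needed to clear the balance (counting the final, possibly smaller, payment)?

Monthly rate r = 26.9%/12 = 2.24167% = 0.0224167.
Recurrence: B ← B·(1+r) − $101.66.
Month 1: interest $80.50; balance after payment $3,569.84.
Month 2: interest $80.02; balance after payment $3,548.20.
Closed form: n = −ln(1 − rB₀/P)/ln(1+r) = −ln(0.20816)/ln(1.02242) ≈ 70.794, so the balance reaches zero during payment 71.

71 months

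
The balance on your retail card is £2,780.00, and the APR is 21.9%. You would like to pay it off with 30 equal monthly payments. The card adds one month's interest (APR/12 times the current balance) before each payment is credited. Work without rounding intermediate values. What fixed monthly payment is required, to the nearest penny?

Monthly rate r = 21.9%/12 = 1.825% = 0.01825.
Level-payment amortization: P = B₀·r / (1 − (1+r)^(−n)) = 2780.00·0.01825 / (1 − 1.01825^(−30)).
Denominator 1 − (1+r)^(−30) = 0.418744016.
P = 50.735 / 0.418744016 ≈ 121.16.

£121.16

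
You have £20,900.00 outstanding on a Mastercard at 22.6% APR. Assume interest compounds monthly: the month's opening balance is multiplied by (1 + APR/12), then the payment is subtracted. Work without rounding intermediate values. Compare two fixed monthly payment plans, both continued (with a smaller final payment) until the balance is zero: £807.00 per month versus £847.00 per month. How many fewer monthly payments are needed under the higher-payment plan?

2 fewer payments

Monthly rate r = 22.6%/12 = 1.88333% = 0.0188333.
At £807.00/mo: n = ⌈−ln(1 − rB₀/P)/ln(1+r)⌉ = 36 payments (last £689.16); total interest = total paid − £20,900.00 = £8,034.16.
At £847.00/mo: 34 payments (last £421.55); total interest £7,472.55.
Payments saved = 36 − 34 = 2.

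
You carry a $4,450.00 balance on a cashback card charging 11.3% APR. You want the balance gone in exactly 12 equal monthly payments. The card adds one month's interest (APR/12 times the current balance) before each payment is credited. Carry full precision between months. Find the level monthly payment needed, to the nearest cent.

$393.92

Monthly rate r = 11.3%/12 = 0.941667% = 0.00941667.
Level-payment amortization: P = B₀·r / (1 − (1+r)^(−n)) = 4450.00·0.00941667 / (1 − 1.00942^(−12)).
Denominator 1 − (1+r)^(−12) = 0.106376984.
P = 41.9042 / 0.106376984 ≈ 393.92.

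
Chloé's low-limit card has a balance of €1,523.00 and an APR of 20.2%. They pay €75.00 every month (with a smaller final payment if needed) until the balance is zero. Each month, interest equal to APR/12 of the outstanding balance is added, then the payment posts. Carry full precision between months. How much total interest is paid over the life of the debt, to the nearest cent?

€356.35

Monthly rate r = 20.2%/12 = 1.68333% = 0.0168333.
Payoff takes n = ⌈−ln(1 − rB₀/P)/ln(1+r)⌉ = ⌈25.057⌉ = 26 payments; the last is €4.35.
Total paid = 25·€75.00 + €4.35 = €1,879.35.
Total interest = total paid − principal = €1,879.35 − €1,523.00 = €356.35.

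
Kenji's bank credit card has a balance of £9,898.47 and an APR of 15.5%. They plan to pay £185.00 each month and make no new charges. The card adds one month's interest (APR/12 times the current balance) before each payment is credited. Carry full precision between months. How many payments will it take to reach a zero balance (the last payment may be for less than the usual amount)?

Monthly rate r = 15.5%/12 = 1.29167% = 0.0129167.
Recurrence: B ← B·(1+r) − £185.00.
Month 1: interest £127.86; balance after payment £9,841.33.
Month 2: interest £127.12; balance after payment £9,783.44.
Closed form: n = −ln(1 − rB₀/P)/ln(1+r) = −ln(0.30889)/ln(1.01292) ≈ 91.536, so the balance reaches zero during payment 92.

92 months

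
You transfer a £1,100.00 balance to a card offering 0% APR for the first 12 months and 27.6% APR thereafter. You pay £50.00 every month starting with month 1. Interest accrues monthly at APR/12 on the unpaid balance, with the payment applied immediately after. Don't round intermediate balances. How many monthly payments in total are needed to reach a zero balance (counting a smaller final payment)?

Promo months 1–12 at r₀ = 0%/12 = 0; months 13+ at r₁ = 27.6%/12 = 0.023.
After month 12 (no interest yet): B = £1,100.00 − 12·£50.00 = £500.00.
Then at r₁ with £50.00/mo: n₂ = −ln(1 − r₁·B/P)/ln(1+r₁) ≈ 11.49 → 12 more payments.

24 months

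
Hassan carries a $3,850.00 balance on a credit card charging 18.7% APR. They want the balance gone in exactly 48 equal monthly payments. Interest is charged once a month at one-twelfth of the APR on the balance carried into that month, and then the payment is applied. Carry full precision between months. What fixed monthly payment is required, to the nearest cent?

$114.51

Monthly rate r = 18.7%/12 = 1.55833% = 0.0155833.
Level-payment amortization: P = B₀·r / (1 − (1+r)^(−n)) = 3850.00·0.0155833 / (1 − 1.01558^(−48)).
Denominator 1 − (1+r)^(−48) = 0.523949664.
P = 59.9958 / 0.523949664 ≈ 114.51.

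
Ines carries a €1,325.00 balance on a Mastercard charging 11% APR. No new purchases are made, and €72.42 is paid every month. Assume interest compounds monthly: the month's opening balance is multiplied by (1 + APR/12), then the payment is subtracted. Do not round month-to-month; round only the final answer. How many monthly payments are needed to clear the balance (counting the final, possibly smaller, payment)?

21 months

Monthly rate r = 11%/12 = 0.916667% = 0.00916667.
Recurrence: B ← B·(1+r) − €72.42.
Month 1: interest €12.15; balance after payment €1,264.73.
Month 2: interest €11.59; balance after payment €1,203.90.
Closed form: n = −ln(1 − rB₀/P)/ln(1+r) = −ln(0.83229)/ln(1.00917) ≈ 20.118, so the balance reaches zero during payment 21.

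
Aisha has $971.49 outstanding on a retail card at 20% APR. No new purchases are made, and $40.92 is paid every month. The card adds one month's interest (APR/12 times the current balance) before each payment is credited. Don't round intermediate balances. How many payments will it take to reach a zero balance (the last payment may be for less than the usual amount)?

Monthly rate r = 20%/12 = 1.66667% = 0.0166667.
Recurrence: B ← B·(1+r) − $40.92.
Month 1: interest $16.19; balance after payment $946.76.
Month 2: interest $15.78; balance after payment $921.62.
Closed form: n = −ln(1 − rB₀/P)/ln(1+r) = −ln(0.60431)/ln(1.01667) ≈ 30.471, so the balance reaches zero during payment 31.

31 months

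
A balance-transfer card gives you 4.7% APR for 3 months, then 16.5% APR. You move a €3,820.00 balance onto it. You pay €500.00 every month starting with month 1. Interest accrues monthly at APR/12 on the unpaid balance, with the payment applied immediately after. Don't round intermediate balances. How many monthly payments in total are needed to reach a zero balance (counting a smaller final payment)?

Promo months 1–3 at r₀ = 4.7%/12 = 0.00391667; months 4+ at r₁ = 16.5%/12 = 0.01375.
After month 3: iterate B ← B·(1+r₀) − €500.00 for 3 months → €2,359.18.
Then at r₁ with €500.00/mo: n₂ = −ln(1 − r₁·B/P)/ln(1+r₁) ≈ 4.91 → 5 more payments.

8 payments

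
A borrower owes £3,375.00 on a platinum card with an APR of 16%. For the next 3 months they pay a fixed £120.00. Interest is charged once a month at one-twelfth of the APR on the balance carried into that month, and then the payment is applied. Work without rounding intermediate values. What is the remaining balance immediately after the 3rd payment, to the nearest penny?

Monthly rate r = 16%/12 = 1.33333% = 0.0133333.
Each month: B ← B·(1+r) − £120.00.
Month 1: interest £45.00; balance after payment £3,300.00.
Month 2: interest £44.00; balance after payment £3,224.00.
Month 3: interest £42.99; balance after payment £3,146.99.

£3,146.99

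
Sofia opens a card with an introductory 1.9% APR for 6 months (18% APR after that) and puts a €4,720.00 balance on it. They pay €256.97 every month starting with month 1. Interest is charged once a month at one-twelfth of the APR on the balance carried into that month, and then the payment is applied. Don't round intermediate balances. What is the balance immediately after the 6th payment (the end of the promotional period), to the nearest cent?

€3,217.08

Promo months 1–6 at r₀ = 1.9%/12 = 0.00158333; months 7+ at r₁ = 18%/12 = 0.015.
After month 6: iterate B ← B·(1+r₀) − €256.97 for 6 months → €3,217.08.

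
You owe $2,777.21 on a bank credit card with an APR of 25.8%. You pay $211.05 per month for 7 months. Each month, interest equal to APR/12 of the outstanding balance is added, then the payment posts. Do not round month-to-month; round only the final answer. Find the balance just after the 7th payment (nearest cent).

$1,647.00

Monthly rate r = 25.8%/12 = 2.15% = 0.0215.
Each month: B ← B·(1+r) − $211.05.
Month 1: interest $59.71; balance after payment $2,625.87.
Month 2: interest $56.46; balance after payment $2,471.28.
Month 3: interest $53.13; balance after payment $2,313.36.
Month 4: interest $49.74; balance after payment $2,152.05.
Month 5: interest $46.27; balance after payment $1,987.26.
Month 6: interest $42.73; balance after payment $1,818.94.
Month 7: interest $39.11; balance after payment $1,647.00.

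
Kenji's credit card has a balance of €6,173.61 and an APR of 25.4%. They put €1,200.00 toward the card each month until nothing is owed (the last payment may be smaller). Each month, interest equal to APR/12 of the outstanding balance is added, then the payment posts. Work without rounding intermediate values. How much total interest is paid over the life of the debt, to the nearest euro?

€435

Monthly rate r = 25.4%/12 = 2.11667% = 0.0211667.
Payoff takes n = ⌈−ln(1 − rB₀/P)/ln(1+r)⌉ = ⌈5.504⌉ = 6 payments; the last is €608.41.
Total paid = 5·€1,200.00 + €608.41 = €6,608.41.
Total interest = total paid − principal = €6,608.41 − €6,173.61 = €434.80.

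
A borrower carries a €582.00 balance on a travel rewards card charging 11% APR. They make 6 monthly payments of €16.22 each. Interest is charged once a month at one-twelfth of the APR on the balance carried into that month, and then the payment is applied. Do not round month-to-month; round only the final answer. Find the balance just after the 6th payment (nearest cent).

Monthly rate r = 11%/12 = 0.916667% = 0.00916667.
Each month: B ← B·(1+r) − €16.22.
Month 1: interest €5.33; balance after payment €571.12.
Month 2: interest €5.24; balance after payment €560.13.
Month 3: interest €5.13; balance after payment €549.04.
Month 4: interest €5.03; balance after payment €537.86.
Month 5: interest €4.93; balance after payment €526.57.
Month 6: interest €4.83; balance after payment €515.17.

€515.17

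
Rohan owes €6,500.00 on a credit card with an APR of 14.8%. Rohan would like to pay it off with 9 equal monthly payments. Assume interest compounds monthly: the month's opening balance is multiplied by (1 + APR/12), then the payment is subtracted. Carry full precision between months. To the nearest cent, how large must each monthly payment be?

Monthly rate r = 14.8%/12 = 1.23333% = 0.0123333.
Level-payment amortization: P = B₀·r / (1 − (1+r)^(−n)) = 6500.00·0.0123333 / (1 − 1.01233^(−9)).
Denominator 1 − (1+r)^(−9) = 0.10445345.
P = 80.1667 / 0.10445345 ≈ 767.49.

€767.49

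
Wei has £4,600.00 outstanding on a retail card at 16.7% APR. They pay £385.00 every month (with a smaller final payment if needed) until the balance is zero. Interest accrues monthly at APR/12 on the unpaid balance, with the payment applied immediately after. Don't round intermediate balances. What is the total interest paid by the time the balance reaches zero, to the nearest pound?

Monthly rate r = 16.7%/12 = 1.39167% = 0.0139167.
Payoff takes n = ⌈−ln(1 − rB₀/P)/ln(1+r)⌉ = ⌈13.158⌉ = 14 payments; the last is £61.22.
Total paid = 13·£385.00 + £61.22 = £5,066.22.
Total interest = total paid − principal = £5,066.22 − £4,600.00 = £466.22.

£466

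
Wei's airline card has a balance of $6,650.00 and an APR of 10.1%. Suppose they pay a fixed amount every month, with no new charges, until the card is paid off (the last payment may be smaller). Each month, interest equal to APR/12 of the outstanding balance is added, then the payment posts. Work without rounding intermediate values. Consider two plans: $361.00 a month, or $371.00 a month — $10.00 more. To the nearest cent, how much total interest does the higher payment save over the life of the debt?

$17.13

Monthly rate r = 10.1%/12 = 0.841667% = 0.00841667.
At $361.00/mo: n = ⌈−ln(1 − rB₀/P)/ln(1+r)⌉ = 21 payments (last $36.39); total interest = total paid − $6,650.00 = $606.39.
At $371.00/mo: 20 payments (last $190.26); total interest $589.26.
Interest saved = $606.39 − $589.26 = $17.13.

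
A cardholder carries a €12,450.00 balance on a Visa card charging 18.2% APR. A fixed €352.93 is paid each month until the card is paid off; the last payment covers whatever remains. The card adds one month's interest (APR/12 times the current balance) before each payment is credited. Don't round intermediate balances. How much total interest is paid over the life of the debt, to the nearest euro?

Monthly rate r = 18.2%/12 = 1.51667% = 0.0151667.
Payoff takes n = ⌈−ln(1 − rB₀/P)/ln(1+r)⌉ = ⌈50.872⌉ = 51 payments; the last is €307.98.
Total paid = 50·€352.93 + €307.98 = €17,954.48.
Total interest = total paid − principal = €17,954.48 − €12,450.00 = €5,504.48.

€5,504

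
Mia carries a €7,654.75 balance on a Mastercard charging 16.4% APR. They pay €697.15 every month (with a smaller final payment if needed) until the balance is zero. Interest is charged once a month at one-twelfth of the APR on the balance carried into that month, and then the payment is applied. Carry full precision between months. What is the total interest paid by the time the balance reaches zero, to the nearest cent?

€695.80

Monthly rate r = 16.4%/12 = 1.36667% = 0.0136667.
Payoff takes n = ⌈−ln(1 − rB₀/P)/ln(1+r)⌉ = ⌈11.978⌉ = 12 payments; the last is €681.90.
Total paid = 11·€697.15 + €681.90 = €8,350.55.
Total interest = total paid − principal = €8,350.55 − €7,654.75 = €695.80.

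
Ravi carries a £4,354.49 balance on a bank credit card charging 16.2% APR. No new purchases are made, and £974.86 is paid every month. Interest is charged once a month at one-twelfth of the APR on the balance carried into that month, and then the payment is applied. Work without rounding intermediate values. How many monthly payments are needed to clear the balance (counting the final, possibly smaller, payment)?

5 payments

Monthly rate r = 16.2%/12 = 1.35% = 0.0135.
Recurrence: B ← B·(1+r) − £974.86.
Month 1: interest £58.79; balance after payment £3,438.42.
Month 2: interest £46.42; balance after payment £2,509.97.
Month 3: interest £33.88; balance after payment £1,569.00.
Month 4: interest £21.18; balance after payment £615.32.
Month 5: interest £8.31; balance after payment £0.00.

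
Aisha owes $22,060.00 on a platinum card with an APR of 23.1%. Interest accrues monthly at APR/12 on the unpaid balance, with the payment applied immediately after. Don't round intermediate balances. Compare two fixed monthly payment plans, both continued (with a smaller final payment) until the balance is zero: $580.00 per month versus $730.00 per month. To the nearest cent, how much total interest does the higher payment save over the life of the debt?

$6,702.25

Monthly rate r = 23.1%/12 = 1.925% = 0.01925.
At $580.00/mo: n = ⌈−ln(1 − rB₀/P)/ln(1+r)⌉ = 70 payments (last $53.77); total interest = total paid − $22,060.00 = $18,013.77.
At $730.00/mo: 46 payments (last $521.52); total interest $11,311.52.
Interest saved = $18,013.77 − $11,311.52 = $6,702.25.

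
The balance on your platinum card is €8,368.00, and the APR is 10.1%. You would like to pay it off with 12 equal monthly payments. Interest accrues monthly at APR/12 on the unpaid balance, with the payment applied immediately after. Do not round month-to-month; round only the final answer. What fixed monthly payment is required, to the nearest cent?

Monthly rate r = 10.1%/12 = 0.841667% = 0.00841667.
Level-payment amortization: P = B₀·r / (1 − (1+r)^(−n)) = 8368.00·0.00841667 / (1 − 1.00842^(−12)).
Denominator 1 − (1+r)^(−12) = 0.0956848195.
P = 70.4307 / 0.0956848195 ≈ 736.07.

€736.07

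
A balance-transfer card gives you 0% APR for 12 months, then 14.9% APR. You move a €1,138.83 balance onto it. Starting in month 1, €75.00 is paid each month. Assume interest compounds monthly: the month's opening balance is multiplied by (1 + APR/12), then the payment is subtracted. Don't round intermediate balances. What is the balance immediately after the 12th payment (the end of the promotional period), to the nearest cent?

Promo months 1–12 at r₀ = 0%/12 = 0; months 13+ at r₁ = 14.9%/12 = 0.0124167.
After month 12 (no interest yet): B = €1,138.83 − 12·€75.00 = €238.83.

€238.83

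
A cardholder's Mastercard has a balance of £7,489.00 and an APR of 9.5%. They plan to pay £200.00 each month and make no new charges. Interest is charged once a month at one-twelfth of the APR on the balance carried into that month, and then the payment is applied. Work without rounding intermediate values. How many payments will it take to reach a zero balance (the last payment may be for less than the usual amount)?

45 payments

Monthly rate r = 9.5%/12 = 0.791667% = 0.00791667.
Recurrence: B ← B·(1+r) − £200.00.
Month 1: interest £59.29; balance after payment £7,348.29.
Month 2: interest £58.17; balance after payment £7,206.46.
Closed form: n = −ln(1 − rB₀/P)/ln(1+r) = −ln(0.70356)/ln(1.00792) ≈ 44.588, so the balance reaches zero during payment 45.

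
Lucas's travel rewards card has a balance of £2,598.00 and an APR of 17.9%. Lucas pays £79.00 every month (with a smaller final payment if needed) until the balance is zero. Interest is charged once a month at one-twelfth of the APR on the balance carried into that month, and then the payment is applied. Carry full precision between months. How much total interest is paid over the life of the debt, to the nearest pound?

Monthly rate r = 17.9%/12 = 1.49167% = 0.0149167.
Payoff takes n = ⌈−ln(1 − rB₀/P)/ln(1+r)⌉ = ⌈45.549⌉ = 46 payments; the last is £43.53.
Total paid = 45·£79.00 + £43.53 = £3,598.53.
Total interest = total paid − principal = £3,598.53 − £2,598.00 = £1,000.53.

£1,001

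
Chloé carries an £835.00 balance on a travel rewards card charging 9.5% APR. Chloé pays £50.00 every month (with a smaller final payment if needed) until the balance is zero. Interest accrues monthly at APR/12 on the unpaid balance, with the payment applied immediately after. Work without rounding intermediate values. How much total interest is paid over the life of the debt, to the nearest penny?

Monthly rate r = 9.5%/12 = 0.791667% = 0.00791667.
Payoff takes n = ⌈−ln(1 − rB₀/P)/ln(1+r)⌉ = ⌈17.983⌉ = 18 payments; the last is £49.15.
Total paid = 17·£50.00 + £49.15 = £899.15.
Total interest = total paid − principal = £899.15 − £835.00 = £64.15.

£64.15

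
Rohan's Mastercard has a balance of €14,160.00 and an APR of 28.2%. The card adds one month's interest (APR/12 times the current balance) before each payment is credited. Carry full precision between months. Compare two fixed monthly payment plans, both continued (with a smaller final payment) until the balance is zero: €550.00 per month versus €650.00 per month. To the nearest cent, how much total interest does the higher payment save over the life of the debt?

€1,921.49

Monthly rate r = 28.2%/12 = 2.35% = 0.0235.
At €550.00/mo: n = ⌈−ln(1 − rB₀/P)/ln(1+r)⌉ = 40 payments (last €545.10); total interest = total paid − €14,160.00 = €7,835.10.
At €650.00/mo: 31 payments (last €573.61); total interest €5,913.61.
Interest saved = €7,835.10 − €5,913.61 = €1,921.49.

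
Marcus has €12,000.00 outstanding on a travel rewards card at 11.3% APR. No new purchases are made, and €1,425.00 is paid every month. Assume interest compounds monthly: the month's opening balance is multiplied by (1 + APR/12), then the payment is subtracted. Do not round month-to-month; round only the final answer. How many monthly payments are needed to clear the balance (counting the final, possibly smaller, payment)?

9 payments

Monthly rate r = 11.3%/12 = 0.941667% = 0.00941667.
Recurrence: B ← B·(1+r) − €1,425.00.
Month 1: interest €113.00; balance after payment €10,688.00.
Month 2: interest €100.65; balance after payment €9,363.65.
Closed form: n = −ln(1 − rB₀/P)/ln(1+r) = −ln(0.9207)/ln(1.00942) ≈ 8.815, so the balance reaches zero during payment 9.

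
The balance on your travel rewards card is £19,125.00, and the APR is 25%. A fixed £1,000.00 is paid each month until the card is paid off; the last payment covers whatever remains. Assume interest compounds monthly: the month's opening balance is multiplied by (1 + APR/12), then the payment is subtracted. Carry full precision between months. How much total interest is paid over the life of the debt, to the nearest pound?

Monthly rate r = 25%/12 = 2.08333% = 0.0208333.
Payoff takes n = ⌈−ln(1 − rB₀/P)/ln(1+r)⌉ = ⌈24.648⌉ = 25 payments; the last is £650.38.
Total paid = 24·£1,000.00 + £650.38 = £24,650.38.
Total interest = total paid − principal = £24,650.38 − £19,125.00 = £5,525.38.

£5,525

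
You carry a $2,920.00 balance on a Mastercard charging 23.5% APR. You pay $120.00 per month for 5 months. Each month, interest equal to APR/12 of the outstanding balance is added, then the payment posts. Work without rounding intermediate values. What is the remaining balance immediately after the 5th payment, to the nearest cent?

$2,593.37

Monthly rate r = 23.5%/12 = 1.95833% = 0.0195833.
Each month: B ← B·(1+r) − $120.00.
Month 1: interest $57.18; balance after payment $2,857.18.
Month 2: interest $55.95; balance after payment $2,793.14.
Month 3: interest $54.70; balance after payment $2,727.84.
Month 4: interest $53.42; balance after payment $2,661.26.
Month 5: interest $52.12; balance after payment $2,593.37.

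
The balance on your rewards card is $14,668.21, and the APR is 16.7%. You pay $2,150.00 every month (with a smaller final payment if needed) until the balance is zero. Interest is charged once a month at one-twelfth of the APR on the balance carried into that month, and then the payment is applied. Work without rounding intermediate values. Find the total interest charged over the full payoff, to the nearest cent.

Monthly rate r = 16.7%/12 = 1.39167% = 0.0139167.
Payoff takes n = ⌈−ln(1 − rB₀/P)/ln(1+r)⌉ = ⌈7.218⌉ = 8 payments; the last is $471.56.
Total paid = 7·$2,150.00 + $471.56 = $15,521.56.
Total interest = total paid − principal = $15,521.56 − $14,668.21 = $853.35.

$853.35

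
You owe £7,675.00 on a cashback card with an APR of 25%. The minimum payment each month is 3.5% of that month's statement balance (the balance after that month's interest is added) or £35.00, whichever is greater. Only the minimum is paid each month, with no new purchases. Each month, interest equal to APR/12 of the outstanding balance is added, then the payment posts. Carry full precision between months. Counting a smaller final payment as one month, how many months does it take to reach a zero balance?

Monthly rate r = 25%/12 = 2.08333% = 0.0208333.
While 3.5% of the post-interest balance exceeds £35.00, each month B ← (B·(1+r))·(1 − 0.035), i.e. B shrinks by the factor (1+r)·0.965 = 0.9851.
This holds for months 1–138. Entering month 139 the balance is £967.42; 3.5% of the post-interest balance is now below £35.00, so the flat £35.00 minimum applies from here.
From month 139 a fixed £35.00 at rate r clears £967.42 in 42 more payments. Total: 138 + 42 = 180 months.

180 months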